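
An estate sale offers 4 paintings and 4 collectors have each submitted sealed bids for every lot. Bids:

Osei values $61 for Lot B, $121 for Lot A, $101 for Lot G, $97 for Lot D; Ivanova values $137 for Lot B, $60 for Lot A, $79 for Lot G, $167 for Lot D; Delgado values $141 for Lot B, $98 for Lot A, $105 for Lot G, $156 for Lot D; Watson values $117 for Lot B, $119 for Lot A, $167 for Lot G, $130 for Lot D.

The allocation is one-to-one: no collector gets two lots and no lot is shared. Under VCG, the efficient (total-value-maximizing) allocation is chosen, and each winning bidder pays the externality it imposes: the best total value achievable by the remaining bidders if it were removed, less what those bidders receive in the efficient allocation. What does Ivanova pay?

Ivanova pays $15.

Efficient allocation: Osei→Lot A ($121), Ivanova→Lot D ($167), Delgado→Lot B ($141), Watson→Lot G ($167); total welfare W = $596.
Ivanova receives Lot D at value $167, so the others get W − 167 = $429.
Without Ivanova: best allocation of the remaining 3 bidders over all 4 lots is Osei→Lot A ($121), Delgado→Lot D ($156), Watson→Lot G ($167), total $444.
VCG payment = (others' best without Ivanova) − (others' welfare with Ivanova) = 444 − 429 = $15.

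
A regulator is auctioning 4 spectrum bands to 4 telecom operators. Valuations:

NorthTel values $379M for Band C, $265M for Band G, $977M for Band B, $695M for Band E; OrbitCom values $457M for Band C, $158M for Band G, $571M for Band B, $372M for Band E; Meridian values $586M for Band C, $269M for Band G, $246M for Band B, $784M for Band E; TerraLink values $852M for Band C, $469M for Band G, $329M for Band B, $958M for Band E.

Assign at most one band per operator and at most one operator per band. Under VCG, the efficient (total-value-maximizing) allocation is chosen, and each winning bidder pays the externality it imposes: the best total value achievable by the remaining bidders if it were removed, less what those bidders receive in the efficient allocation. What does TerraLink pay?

Efficient allocation: NorthTel→Band B ($977M), OrbitCom→Band G ($158M), Meridian→Band E ($784M), TerraLink→Band C ($852M); total welfare W = $2771M.
TerraLink receives Band C at value $852M, so the others get W − 852 = $1919M.
Without TerraLink: best allocation of the remaining 3 bidders over all 4 bands is NorthTel→Band B ($977M), OrbitCom→Band C ($457M), Meridian→Band E ($784M), total $2218M.
VCG payment = (others' best without TerraLink) − (others' welfare with TerraLink) = 2218 − 1919 = $299M.

TerraLink pays $299M.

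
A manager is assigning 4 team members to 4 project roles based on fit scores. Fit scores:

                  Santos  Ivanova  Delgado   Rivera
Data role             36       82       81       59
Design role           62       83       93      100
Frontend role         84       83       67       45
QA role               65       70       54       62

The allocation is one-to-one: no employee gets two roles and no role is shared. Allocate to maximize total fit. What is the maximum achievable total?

Max total: 335 pts

Optimal: Santos→Frontend role (84 pts), Ivanova→QA role (70 pts), Delgado→Data role (81 pts), Rivera→Design role (100 pts) — total 84+70+81+100 = 335 pts.
Column-greedy (each role in turn goes to its best remaining employee) gives 320 pts, worse by 15.
Next-best assignment: Santos→QA role, Ivanova→Frontend role, Delgado→Data role, Rivera→Design role = 329 pts.
Swapping Rivera↔Ivanova (Rivera→QA role 62 pts, Ivanova→Design role 83 pts) loses 25.
No other one-to-one assignment exceeds 335 pts.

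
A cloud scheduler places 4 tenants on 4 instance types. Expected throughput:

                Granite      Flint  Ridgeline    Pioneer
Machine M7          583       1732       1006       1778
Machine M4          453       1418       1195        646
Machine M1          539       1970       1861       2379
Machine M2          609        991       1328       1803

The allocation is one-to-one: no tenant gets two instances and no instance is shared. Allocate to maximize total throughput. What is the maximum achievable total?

Optimal: Granite→Machine M2 (609 ops/s), Flint→Machine M7 (1732 ops/s), Ridgeline→Machine M4 (1195 ops/s), Pioneer→Machine M1 (2379 ops/s) — total 609+1732+1195+2379 = 5915 ops/s.
Row-greedy (each tenant in turn takes its best remaining instance) gives 5552 ops/s, worse by 363.
Next-best assignment: Granite→Machine M4, Flint→Machine M7, Ridgeline→Machine M2, Pioneer→Machine M1 = 5892 ops/s.

Max total: 5915 ops/s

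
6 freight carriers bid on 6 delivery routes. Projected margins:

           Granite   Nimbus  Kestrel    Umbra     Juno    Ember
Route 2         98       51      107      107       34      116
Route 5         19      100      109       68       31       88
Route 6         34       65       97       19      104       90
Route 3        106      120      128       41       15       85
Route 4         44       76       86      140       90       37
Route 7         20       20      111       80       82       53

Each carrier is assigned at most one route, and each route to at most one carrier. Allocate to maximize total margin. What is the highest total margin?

Maximum total: $677k

Optimal: Granite→Route 3 ($106k), Nimbus→Route 5 ($100k), Kestrel→Route 7 ($111k), Umbra→Route 4 ($140k), Juno→Route 6 ($104k), Ember→Route 2 ($116k) — total 106+100+111+140+104+116 = $677k.
Max-entry greedy (repeatedly take the single best remaining cell) gives $608k, worse by 69.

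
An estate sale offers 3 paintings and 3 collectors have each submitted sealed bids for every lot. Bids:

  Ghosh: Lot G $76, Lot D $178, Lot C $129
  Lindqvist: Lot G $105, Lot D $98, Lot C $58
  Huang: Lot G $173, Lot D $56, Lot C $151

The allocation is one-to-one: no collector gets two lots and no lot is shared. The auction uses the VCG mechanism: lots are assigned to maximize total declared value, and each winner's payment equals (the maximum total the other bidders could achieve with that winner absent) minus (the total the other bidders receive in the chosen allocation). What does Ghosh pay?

Ghosh pays $15.

Efficient allocation: Ghosh→Lot D ($178), Lindqvist→Lot G ($105), Huang→Lot C ($151); total welfare W = $434.
Ghosh receives Lot D at value $178, so the others get W − 178 = $256.
Without Ghosh: best allocation of the remaining 2 bidders over all 3 lots is Lindqvist→Lot D ($98), Huang→Lot G ($173), total $271.
VCG payment = (others' best without Ghosh) − (others' welfare with Ghosh) = 271 − 256 = $15.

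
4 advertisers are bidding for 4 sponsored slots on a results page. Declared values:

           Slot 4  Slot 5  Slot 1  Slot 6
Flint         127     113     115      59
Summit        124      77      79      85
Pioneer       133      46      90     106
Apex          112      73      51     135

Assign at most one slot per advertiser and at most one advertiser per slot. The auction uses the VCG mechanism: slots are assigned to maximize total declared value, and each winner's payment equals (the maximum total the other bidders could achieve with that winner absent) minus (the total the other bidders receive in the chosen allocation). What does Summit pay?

Summit pays $45.

Efficient allocation: Flint→Slot 5 ($113), Summit→Slot 4 ($124), Pioneer→Slot 1 ($90), Apex→Slot 6 ($135); total welfare W = $462.
Summit receives Slot 4 at value $124, so the others get W − 124 = $338.
Without Summit: best allocation of the remaining 3 bidders over all 4 slots is Flint→Slot 1 ($115), Pioneer→Slot 4 ($133), Apex→Slot 6 ($135), total $383.
VCG payment = (others' best without Summit) − (others' welfare with Summit) = 383 − 338 = $45.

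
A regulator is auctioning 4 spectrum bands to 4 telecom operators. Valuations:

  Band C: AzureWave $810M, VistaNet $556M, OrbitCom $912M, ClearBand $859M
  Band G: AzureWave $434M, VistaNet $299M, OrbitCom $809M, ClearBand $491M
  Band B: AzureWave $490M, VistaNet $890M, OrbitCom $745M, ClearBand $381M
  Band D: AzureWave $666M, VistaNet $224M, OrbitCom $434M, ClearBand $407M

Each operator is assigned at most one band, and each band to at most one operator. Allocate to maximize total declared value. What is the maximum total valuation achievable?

Max total: $3224M

Optimal: AzureWave→Band D ($666M), VistaNet→Band B ($890M), OrbitCom→Band G ($809M), ClearBand→Band C ($859M) — total 666+890+809+859 = $3224M.
Row-greedy (each operator in turn takes its best remaining band) gives $2916M, worse by 308.
Swapping VistaNet↔ClearBand (VistaNet→Band C $556M, ClearBand→Band B $381M) loses 812.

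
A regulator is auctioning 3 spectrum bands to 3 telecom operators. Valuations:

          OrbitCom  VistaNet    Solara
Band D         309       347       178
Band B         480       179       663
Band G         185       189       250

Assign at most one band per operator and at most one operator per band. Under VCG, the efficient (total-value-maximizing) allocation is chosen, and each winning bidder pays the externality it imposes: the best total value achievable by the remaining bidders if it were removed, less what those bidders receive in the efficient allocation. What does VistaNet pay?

VistaNet pays $124M.

Efficient allocation: OrbitCom→Band G ($185M), VistaNet→Band D ($347M), Solara→Band B ($663M); total welfare W = $1195M.
VistaNet receives Band D at value $347M, so the others get W − 347 = $848M.
Without VistaNet: best allocation of the remaining 2 bidders over all 3 bands is OrbitCom→Band D ($309M), Solara→Band B ($663M), total $972M.
VCG payment = (others' best without VistaNet) − (others' welfare with VistaNet) = 972 − 848 = $124M.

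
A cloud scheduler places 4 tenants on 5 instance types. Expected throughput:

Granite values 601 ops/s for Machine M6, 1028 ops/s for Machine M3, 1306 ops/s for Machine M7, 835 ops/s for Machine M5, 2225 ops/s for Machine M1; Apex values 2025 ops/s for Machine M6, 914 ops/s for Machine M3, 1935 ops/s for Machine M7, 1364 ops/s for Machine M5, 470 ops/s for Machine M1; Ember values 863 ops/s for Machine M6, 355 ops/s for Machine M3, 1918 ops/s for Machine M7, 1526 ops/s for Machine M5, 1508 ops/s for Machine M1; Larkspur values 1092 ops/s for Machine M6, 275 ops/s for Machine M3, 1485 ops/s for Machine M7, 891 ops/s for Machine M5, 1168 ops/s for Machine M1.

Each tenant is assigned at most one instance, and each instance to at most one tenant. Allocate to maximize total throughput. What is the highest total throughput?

Maximum total: 7261 ops/s

Optimal: Granite→Machine M1 (2225 ops/s), Apex→Machine M6 (2025 ops/s), Ember→Machine M5 (1526 ops/s), Larkspur→Machine M7 (1485 ops/s) — total 2225+2025+1526+1485 = 7261 ops/s.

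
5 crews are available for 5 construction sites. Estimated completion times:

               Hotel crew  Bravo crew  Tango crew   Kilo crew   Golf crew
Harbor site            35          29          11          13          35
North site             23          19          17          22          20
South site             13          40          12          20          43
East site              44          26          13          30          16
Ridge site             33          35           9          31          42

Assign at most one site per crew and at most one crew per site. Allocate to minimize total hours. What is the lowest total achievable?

Minimum total: 70 hours

This is the linear assignment problem.
Optimal: Hotel crew→South site (13 hours), Bravo crew→North site (19 hours), Tango crew→Ridge site (9 hours), Kilo crew→Harbor site (13 hours), Golf crew→East site (16 hours) — total 13+19+9+13+16 = 70 hours.
No other one-to-one assignment undercuts 70 hours.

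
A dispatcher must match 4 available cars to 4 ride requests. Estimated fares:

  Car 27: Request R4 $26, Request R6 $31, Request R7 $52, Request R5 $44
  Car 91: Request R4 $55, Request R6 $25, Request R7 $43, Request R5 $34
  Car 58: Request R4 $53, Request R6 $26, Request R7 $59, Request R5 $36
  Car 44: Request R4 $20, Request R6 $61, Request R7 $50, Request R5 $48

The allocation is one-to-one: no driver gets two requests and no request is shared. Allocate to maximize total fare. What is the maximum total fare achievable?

Optimal: Car 27→Request R5 ($44), Car 91→Request R4 ($55), Car 58→Request R7 ($59), Car 44→Request R6 ($61) — total 44+55+59+61 = $219.
Row-greedy (each driver in turn takes its best remaining request) gives $204, worse by 15.
Next-best assignment: Car 27→Request R7, Car 91→Request R4, Car 58→Request R5, Car 44→Request R6 = $204.

Max total: $219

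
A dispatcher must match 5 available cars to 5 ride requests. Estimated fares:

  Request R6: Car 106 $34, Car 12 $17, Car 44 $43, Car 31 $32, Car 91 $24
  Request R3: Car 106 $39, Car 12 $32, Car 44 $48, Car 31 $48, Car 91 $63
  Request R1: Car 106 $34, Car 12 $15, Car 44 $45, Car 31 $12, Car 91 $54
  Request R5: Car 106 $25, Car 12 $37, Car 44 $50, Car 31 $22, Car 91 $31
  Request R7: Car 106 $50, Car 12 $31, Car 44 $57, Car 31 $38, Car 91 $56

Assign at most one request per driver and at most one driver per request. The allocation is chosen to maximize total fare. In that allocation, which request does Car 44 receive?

Car 44 receives Request R6.

Optimal: Car 106→Request R7 ($50), Car 12→Request R5 ($37), Car 44→Request R6 ($43), Car 31→Request R3 ($48), Car 91→Request R1 ($54) — total 50+37+43+48+54 = $232.
Row-greedy (each driver in turn takes its best remaining request) gives $221, worse by 11.
Swapping Car 44↔Car 91 (Car 44→Request R1 $45, Car 91→Request R6 $24) loses 28.
Car 44's own top request is Request R7 ($57), but forcing Car 44→Request R7 and reassigning the rest optimally gives only $230 — worse by 2.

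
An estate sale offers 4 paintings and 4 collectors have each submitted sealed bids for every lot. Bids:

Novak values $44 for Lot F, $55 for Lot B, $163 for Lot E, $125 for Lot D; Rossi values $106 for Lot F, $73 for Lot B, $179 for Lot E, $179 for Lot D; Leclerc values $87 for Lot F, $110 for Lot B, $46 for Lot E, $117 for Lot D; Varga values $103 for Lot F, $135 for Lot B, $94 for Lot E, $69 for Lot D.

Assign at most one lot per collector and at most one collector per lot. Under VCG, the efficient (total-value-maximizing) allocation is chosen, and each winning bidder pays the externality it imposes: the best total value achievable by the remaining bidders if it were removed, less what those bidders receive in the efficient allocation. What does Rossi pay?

Rossi pays $30.

Efficient allocation: Novak→Lot E ($163), Rossi→Lot D ($179), Leclerc→Lot F ($87), Varga→Lot B ($135); total welfare W = $564.
Rossi receives Lot D at value $179, so the others get W − 179 = $385.
Without Rossi: best allocation of the remaining 3 bidders over all 4 lots is Novak→Lot E ($163), Leclerc→Lot D ($117), Varga→Lot B ($135), total $415.
VCG payment = (others' best without Rossi) − (others' welfare with Rossi) = 415 − 385 = $30.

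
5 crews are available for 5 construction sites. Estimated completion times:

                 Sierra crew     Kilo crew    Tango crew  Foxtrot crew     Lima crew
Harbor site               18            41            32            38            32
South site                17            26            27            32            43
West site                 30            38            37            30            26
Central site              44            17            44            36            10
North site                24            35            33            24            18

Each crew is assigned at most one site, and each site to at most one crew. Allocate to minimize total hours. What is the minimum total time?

This is the linear assignment problem.
Optimal: Sierra crew→Harbor site (18 hours), Kilo crew→Central site (17 hours), Tango crew→South site (27 hours), Foxtrot crew→West site (30 hours), Lima crew→North site (18 hours) — total 18+17+27+30+18 = 110 hours.
Next-best assignment: Sierra crew→Harbor site, Kilo crew→Central site, Tango crew→South site, Foxtrot crew→North site, Lima crew→West site = 112 hours.

Minimum total: 110 hours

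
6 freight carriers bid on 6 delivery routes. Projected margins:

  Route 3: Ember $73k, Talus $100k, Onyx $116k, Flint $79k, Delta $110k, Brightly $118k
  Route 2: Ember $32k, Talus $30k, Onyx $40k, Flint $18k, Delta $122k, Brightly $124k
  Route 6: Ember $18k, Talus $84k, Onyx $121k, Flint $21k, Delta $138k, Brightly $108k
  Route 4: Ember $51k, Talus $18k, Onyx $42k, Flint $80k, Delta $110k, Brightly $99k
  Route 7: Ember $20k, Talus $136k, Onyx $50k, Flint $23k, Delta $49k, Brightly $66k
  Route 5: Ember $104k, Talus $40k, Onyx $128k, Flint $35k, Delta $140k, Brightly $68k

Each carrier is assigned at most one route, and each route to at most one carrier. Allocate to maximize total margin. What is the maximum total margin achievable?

Max total: $698k

Optimal: Ember→Route 5 ($104k), Talus→Route 7 ($136k), Onyx→Route 3 ($116k), Flint→Route 4 ($80k), Delta→Route 6 ($138k), Brightly→Route 2 ($124k) — total 104+136+116+80+138+124 = $698k.
Next-best assignment: Ember→Route 5, Talus→Route 7, Onyx→Route 6, Flint→Route 4, Delta→Route 2, Brightly→Route 3 = $681k.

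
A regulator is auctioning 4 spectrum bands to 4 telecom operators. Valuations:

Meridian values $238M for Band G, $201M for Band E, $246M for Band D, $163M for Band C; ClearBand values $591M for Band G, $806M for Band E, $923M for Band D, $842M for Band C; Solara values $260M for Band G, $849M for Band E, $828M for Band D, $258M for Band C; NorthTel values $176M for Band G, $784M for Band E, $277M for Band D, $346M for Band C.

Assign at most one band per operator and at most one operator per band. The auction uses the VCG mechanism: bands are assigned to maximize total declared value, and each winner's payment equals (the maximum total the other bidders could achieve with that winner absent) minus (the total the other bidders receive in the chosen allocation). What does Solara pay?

Efficient allocation: Meridian→Band G ($238M), ClearBand→Band C ($842M), Solara→Band D ($828M), NorthTel→Band E ($784M); total welfare W = $2692M.
Solara receives Band D at value $828M, so the others get W − 828 = $1864M.
Without Solara: best allocation of the remaining 3 bidders over all 4 bands is Meridian→Band G ($238M), ClearBand→Band D ($923M), NorthTel→Band E ($784M), total $1945M.
VCG payment = (others' best without Solara) − (others' welfare with Solara) = 1945 − 1864 = $81M.

Solara pays $81M.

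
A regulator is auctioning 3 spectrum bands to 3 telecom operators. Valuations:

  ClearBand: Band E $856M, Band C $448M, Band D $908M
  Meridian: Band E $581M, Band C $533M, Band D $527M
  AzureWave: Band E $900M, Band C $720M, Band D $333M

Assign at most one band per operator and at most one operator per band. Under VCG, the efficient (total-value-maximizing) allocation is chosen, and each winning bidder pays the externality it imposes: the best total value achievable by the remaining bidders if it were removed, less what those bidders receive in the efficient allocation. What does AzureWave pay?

Efficient allocation: ClearBand→Band D ($908M), Meridian→Band C ($533M), AzureWave→Band E ($900M); total welfare W = $2341M.
AzureWave receives Band E at value $900M, so the others get W − 900 = $1441M.
Without AzureWave: best allocation of the remaining 2 bidders over all 3 bands is ClearBand→Band D ($908M), Meridian→Band E ($581M), total $1489M.
VCG payment = (others' best without AzureWave) − (others' welfare with AzureWave) = 1489 − 1441 = $48M.

AzureWave pays $48M.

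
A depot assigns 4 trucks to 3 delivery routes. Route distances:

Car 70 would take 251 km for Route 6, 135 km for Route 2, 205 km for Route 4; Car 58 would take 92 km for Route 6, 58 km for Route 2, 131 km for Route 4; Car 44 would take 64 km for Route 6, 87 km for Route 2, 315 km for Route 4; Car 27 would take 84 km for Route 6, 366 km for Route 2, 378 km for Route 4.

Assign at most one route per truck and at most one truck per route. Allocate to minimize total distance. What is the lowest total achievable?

Min total: 302 km

Optimal: Car 27→Route 6 (84 km), Car 44→Route 2 (87 km), Car 58→Route 4 (131 km) — total 84+87+131 = 302 km.
Swapping Car 58↔Car 44 (Car 58→Route 2 58 km, Car 44→Route 4 315 km) adds 155.
Checked against all permutations: 302 km is optimal.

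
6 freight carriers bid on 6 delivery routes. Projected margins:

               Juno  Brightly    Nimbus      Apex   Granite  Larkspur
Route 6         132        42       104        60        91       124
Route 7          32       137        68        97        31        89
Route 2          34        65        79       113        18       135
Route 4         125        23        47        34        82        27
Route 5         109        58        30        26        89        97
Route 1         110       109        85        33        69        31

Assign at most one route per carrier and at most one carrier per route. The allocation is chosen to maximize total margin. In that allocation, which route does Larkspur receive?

Larkspur receives Route 6.

Optimal: Juno→Route 4 ($125k), Brightly→Route 7 ($137k), Nimbus→Route 1 ($85k), Apex→Route 2 ($113k), Granite→Route 5 ($89k), Larkspur→Route 6 ($124k) — total 125+137+85+113+89+124 = $673k.
Column-greedy (each route in turn goes to its best remaining carrier) gives $549k, worse by 124.
Next-best assignment: Juno→Route 4, Brightly→Route 1, Nimbus→Route 6, Apex→Route 7, Granite→Route 5, Larkspur→Route 2 = $659k.
Larkspur's own top route is Route 2 ($135k), but forcing Larkspur→Route 2 and reassigning the rest optimally gives only $659k — worse by 14.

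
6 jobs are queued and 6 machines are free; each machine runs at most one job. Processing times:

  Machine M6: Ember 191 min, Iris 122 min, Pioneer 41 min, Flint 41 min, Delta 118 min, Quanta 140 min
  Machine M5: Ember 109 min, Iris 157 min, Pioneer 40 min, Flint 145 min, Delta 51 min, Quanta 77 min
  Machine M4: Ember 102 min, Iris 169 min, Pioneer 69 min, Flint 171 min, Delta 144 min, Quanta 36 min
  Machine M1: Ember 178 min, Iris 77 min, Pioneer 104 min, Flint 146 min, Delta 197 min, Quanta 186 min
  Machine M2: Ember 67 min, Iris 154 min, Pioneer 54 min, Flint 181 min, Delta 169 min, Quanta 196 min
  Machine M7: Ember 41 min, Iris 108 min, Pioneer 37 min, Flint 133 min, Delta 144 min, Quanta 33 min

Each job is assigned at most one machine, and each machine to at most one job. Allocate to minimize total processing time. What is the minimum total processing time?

This is the linear assignment problem.
Optimal: Ember→Machine M7 (41 min), Iris→Machine M1 (77 min), Pioneer→Machine M2 (54 min), Flint→Machine M6 (41 min), Delta→Machine M5 (51 min), Quanta→Machine M4 (36 min) — total 41+77+54+41+51+36 = 300 min.
Column-greedy (each machine in turn goes to its cheapest remaining job) gives 405 min, worse by 105.
No other one-to-one assignment undercuts 300 min.

Minimum total: 300 min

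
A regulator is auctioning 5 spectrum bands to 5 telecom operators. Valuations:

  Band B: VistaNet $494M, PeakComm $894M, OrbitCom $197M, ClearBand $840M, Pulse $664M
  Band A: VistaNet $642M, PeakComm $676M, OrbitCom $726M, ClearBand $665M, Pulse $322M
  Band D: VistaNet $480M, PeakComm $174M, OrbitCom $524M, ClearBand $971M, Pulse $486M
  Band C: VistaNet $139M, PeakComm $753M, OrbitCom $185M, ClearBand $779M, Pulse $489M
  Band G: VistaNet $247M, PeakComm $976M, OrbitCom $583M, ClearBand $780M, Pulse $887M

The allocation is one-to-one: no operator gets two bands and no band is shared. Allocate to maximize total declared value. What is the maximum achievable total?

Optimal: VistaNet→Band B ($494M), PeakComm→Band C ($753M), OrbitCom→Band A ($726M), ClearBand→Band D ($971M), Pulse→Band G ($887M) — total 494+753+726+971+887 = $3831M.
Column-greedy (each band in turn goes to its best remaining operator) gives $3327M, worse by 504.
Next-best assignment: VistaNet→Band D, PeakComm→Band B, OrbitCom→Band A, ClearBand→Band C, Pulse→Band G = $3766M.
Swapping VistaNet↔PeakComm (VistaNet→Band C $139M, PeakComm→Band B $894M) loses 214.
No other one-to-one assignment exceeds $3831M.

Maximum total: $3831M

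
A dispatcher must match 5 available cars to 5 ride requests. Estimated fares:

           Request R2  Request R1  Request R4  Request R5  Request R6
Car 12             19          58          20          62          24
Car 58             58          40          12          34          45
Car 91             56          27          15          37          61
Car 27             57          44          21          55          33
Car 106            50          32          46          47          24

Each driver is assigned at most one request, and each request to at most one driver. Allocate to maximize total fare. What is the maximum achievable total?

Optimal: Car 12→Request R1 ($58), Car 58→Request R2 ($58), Car 91→Request R6 ($61), Car 27→Request R5 ($55), Car 106→Request R4 ($46) — total 58+58+61+55+46 = $278.
Row-greedy (each driver in turn takes its best remaining request) gives $271, worse by 7.
Swapping Car 27↔Car 58 (Car 27→Request R2 $57, Car 58→Request R5 $34) loses 22.
Checked against all permutations: $278 is optimal.

Max total: $278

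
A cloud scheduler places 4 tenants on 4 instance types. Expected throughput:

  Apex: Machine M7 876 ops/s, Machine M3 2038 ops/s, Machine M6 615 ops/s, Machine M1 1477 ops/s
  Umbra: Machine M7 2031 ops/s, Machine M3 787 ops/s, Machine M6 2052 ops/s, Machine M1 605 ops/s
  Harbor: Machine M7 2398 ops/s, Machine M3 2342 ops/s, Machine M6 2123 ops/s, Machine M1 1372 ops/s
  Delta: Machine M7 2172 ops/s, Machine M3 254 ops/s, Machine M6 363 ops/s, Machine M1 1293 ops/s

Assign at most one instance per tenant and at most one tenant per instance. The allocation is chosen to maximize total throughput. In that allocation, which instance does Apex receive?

Apex receives Machine M1.

Treat this as an assignment problem: match each tenant to one instance.
Optimal: Apex→Machine M1 (1477 ops/s), Umbra→Machine M6 (2052 ops/s), Harbor→Machine M3 (2342 ops/s), Delta→Machine M7 (2172 ops/s) — total 1477+2052+2342+2172 = 8043 ops/s.
Column-greedy (each instance in turn goes to its best remaining tenant) gives 7781 ops/s, worse by 262.
Every other assignment is strictly worse.
Apex's own top instance is Machine M3 (2038 ops/s), but forcing Apex→Machine M3 and reassigning the rest optimally gives only 7781 ops/s — worse by 262.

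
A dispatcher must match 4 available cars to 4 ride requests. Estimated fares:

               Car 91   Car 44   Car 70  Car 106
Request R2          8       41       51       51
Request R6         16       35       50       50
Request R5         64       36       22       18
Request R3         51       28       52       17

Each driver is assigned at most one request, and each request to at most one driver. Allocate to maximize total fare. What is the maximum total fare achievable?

Max total: $207

This is a one-to-one assignment (maximum-weight bipartite matching).
Optimal: Car 91→Request R5 ($64), Car 44→Request R2 ($41), Car 70→Request R3 ($52), Car 106→Request R6 ($50) — total 64+41+52+50 = $207.
Max-entry greedy (repeatedly take the single best remaining cell) gives $202, worse by 5.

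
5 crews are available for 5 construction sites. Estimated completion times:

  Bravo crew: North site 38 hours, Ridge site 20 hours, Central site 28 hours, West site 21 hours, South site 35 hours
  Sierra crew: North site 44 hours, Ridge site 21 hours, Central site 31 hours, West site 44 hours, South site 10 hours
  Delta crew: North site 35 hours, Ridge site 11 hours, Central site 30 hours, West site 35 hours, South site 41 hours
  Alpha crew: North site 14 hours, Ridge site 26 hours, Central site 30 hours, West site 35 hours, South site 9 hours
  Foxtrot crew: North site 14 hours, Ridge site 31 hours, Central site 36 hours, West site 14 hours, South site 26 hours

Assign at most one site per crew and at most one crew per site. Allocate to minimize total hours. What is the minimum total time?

Treat this as an assignment problem: match each crew to one site.
Optimal: Bravo crew→Central site (28 hours), Sierra crew→South site (10 hours), Delta crew→Ridge site (11 hours), Alpha crew→North site (14 hours), Foxtrot crew→West site (14 hours) — total 28+10+11+14+14 = 77 hours.
Row-greedy (each crew in turn takes its cheapest remaining site) gives 88 hours, worse by 11.

Minimum total: 77 hours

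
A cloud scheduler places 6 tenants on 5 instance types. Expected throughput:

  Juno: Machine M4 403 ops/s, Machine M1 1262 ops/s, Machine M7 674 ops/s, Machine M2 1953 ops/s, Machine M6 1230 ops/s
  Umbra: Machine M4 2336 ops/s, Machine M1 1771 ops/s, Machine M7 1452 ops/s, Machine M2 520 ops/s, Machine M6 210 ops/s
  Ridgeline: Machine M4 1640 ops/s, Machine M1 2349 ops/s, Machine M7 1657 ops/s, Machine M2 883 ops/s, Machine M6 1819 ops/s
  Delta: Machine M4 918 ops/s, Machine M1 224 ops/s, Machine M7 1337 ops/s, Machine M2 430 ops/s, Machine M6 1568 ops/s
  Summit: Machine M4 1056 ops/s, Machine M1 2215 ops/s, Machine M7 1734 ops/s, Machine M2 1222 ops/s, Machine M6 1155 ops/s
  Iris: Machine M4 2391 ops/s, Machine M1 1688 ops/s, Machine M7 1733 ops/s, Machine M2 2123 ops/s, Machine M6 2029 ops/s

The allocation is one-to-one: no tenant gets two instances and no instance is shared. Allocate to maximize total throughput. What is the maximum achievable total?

Maximum total: 10401 ops/s

This is a one-to-one assignment (maximum-weight bipartite matching).
Optimal: Umbra→Machine M4 (2336 ops/s), Ridgeline→Machine M1 (2349 ops/s), Summit→Machine M7 (1734 ops/s), Juno→Machine M2 (1953 ops/s), Iris→Machine M6 (2029 ops/s) — total 2336+2349+1734+1953+2029 = 10401 ops/s.
Max-entry greedy (repeatedly take the single best remaining cell) gives 9995 ops/s, worse by 406.
Every other assignment is strictly worse.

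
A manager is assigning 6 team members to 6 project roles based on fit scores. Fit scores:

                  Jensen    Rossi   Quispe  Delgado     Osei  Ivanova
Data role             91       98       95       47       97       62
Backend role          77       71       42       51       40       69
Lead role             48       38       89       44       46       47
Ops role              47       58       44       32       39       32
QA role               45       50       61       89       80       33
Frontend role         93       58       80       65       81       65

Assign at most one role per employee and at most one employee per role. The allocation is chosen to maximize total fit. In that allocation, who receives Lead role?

Quispe receives Lead role.

Optimal: Jensen→Frontend role (93 pts), Rossi→Ops role (58 pts), Quispe→Lead role (89 pts), Delgado→QA role (89 pts), Osei→Data role (97 pts), Ivanova→Backend role (69 pts) — total 93+58+89+89+97+69 = 495 pts.
Column-greedy (each role in turn goes to its best remaining employee) gives 457 pts, worse by 38.
No other one-to-one assignment exceeds 495 pts.
Quispe's own top role is Data role (95 pts), but forcing Quispe→Data role and reassigning the rest optimally gives only 450 pts — worse by 45.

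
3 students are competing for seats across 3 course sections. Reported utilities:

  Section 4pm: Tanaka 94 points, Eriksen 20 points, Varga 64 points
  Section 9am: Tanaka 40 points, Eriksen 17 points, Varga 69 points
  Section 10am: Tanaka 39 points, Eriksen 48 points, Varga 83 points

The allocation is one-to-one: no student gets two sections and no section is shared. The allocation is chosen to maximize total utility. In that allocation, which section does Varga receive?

Varga receives Section 9am.

Treat this as an assignment problem: match each student to one section.
Optimal: Tanaka→Section 4pm (94 points), Eriksen→Section 10am (48 points), Varga→Section 9am (69 points) — total 94+48+69 = 211 points.
Max-entry greedy (repeatedly take the single best remaining cell) gives 194 points, worse by 17.
Next-best assignment: Tanaka→Section 4pm, Eriksen→Section 9am, Varga→Section 10am = 194 points.
Swapping Varga↔Eriksen (Varga→Section 10am 83 points, Eriksen→Section 9am 17 points) loses 17.
Varga's own top section is Section 10am (83 points), but forcing Varga→Section 10am and reassigning the rest optimally gives only 194 points — worse by 17.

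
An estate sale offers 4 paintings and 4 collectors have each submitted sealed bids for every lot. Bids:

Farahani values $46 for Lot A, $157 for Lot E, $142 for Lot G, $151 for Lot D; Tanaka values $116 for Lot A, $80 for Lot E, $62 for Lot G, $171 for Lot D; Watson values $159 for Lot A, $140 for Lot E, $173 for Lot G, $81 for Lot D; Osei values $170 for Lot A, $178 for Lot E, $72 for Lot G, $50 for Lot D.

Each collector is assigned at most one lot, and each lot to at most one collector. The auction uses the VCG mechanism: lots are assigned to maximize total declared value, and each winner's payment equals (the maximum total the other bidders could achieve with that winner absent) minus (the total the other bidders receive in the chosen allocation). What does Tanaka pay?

Tanaka pays $2.

Efficient allocation: Farahani→Lot E ($157), Tanaka→Lot D ($171), Watson→Lot G ($173), Osei→Lot A ($170); total welfare W = $671.
Tanaka receives Lot D at value $171, so the others get W − 171 = $500.
Without Tanaka: best allocation of the remaining 3 bidders over all 4 lots is Farahani→Lot D ($151), Watson→Lot G ($173), Osei→Lot E ($178), total $502.
VCG payment = (others' best without Tanaka) − (others' welfare with Tanaka) = 502 − 500 = $2.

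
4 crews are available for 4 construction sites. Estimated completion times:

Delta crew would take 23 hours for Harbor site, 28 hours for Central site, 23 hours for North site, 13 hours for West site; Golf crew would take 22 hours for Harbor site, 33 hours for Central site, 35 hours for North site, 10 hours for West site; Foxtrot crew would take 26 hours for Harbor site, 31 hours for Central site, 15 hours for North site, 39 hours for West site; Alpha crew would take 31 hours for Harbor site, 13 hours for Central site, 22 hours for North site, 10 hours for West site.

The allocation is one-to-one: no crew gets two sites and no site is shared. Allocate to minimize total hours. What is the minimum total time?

Min total: 61 hours

This is a one-to-one assignment (minimum-cost bipartite matching).
Optimal: Delta crew→Harbor site (23 hours), Golf crew→West site (10 hours), Foxtrot crew→North site (15 hours), Alpha crew→Central site (13 hours) — total 23+10+15+13 = 61 hours.
Column-greedy (each site in turn goes to its cheapest remaining crew) gives 63 hours, worse by 2.
Next-best assignment: Delta crew→West site, Golf crew→Harbor site, Foxtrot crew→North site, Alpha crew→Central site = 63 hours.
No other one-to-one assignment undercuts 61 hours.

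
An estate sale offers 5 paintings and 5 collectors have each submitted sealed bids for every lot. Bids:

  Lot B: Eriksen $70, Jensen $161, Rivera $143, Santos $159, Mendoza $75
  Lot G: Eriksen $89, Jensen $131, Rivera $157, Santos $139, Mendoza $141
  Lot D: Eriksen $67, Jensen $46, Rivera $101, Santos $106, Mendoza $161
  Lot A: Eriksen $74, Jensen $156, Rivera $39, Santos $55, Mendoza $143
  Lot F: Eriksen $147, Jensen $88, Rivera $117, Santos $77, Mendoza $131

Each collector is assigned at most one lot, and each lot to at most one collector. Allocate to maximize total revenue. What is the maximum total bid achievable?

Maximum total: $780

Optimal: Eriksen→Lot F ($147), Jensen→Lot A ($156), Rivera→Lot G ($157), Santos→Lot B ($159), Mendoza→Lot D ($161) — total 147+156+157+159+161 = $780.
Next-best assignment: Eriksen→Lot F, Jensen→Lot A, Rivera→Lot B, Santos→Lot G, Mendoza→Lot D = $746.
Swapping Eriksen↔Santos (Eriksen→Lot B $70, Santos→Lot F $77) loses 159.
Every other assignment is strictly worse.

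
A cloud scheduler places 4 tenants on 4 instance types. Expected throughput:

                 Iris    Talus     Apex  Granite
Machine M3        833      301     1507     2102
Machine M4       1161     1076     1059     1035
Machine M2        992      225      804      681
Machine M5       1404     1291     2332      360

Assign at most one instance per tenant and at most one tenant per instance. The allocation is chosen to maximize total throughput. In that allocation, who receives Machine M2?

Iris receives Machine M2.

Treat this as an assignment problem: match each tenant to one instance.
Optimal: Iris→Machine M2 (992 ops/s), Talus→Machine M4 (1076 ops/s), Apex→Machine M5 (2332 ops/s), Granite→Machine M3 (2102 ops/s) — total 992+1076+2332+2102 = 6502 ops/s.
Row-greedy (each tenant in turn takes its best remaining instance) gives 4668 ops/s, worse by 1834.
No other one-to-one assignment exceeds 6502 ops/s.
Iris's own top instance is Machine M5 (1404 ops/s), but forcing Iris→Machine M5 and reassigning the rest optimally gives only 5386 ops/s — worse by 1116.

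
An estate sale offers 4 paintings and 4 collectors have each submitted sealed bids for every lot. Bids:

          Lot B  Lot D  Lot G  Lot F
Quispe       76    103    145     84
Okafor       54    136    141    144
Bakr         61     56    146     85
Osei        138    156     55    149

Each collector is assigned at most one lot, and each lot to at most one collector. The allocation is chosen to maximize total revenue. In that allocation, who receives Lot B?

Osei receives Lot B.

Optimal: Quispe→Lot D ($103), Okafor→Lot F ($144), Bakr→Lot G ($146), Osei→Lot B ($138) — total 103+144+146+138 = $531.
Max-entry greedy (repeatedly take the single best remaining cell) gives $522, worse by 9.
Osei's own top lot is Lot D ($156), but forcing Osei→Lot D and reassigning the rest optimally gives only $522 — worse by 9.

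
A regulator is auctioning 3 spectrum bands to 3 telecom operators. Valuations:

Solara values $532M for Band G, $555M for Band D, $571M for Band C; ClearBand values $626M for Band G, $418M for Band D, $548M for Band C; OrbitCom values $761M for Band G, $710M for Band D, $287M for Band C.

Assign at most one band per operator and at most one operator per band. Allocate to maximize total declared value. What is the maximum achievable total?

Optimal: Solara→Band C ($571M), ClearBand→Band G ($626M), OrbitCom→Band D ($710M) — total 571+626+710 = $1907M.
Max-entry greedy (repeatedly take the single best remaining cell) gives $1750M, worse by 157.
Swapping Solara↔ClearBand (Solara→Band G $532M, ClearBand→Band C $548M) loses 117.

Maximum total: $1907M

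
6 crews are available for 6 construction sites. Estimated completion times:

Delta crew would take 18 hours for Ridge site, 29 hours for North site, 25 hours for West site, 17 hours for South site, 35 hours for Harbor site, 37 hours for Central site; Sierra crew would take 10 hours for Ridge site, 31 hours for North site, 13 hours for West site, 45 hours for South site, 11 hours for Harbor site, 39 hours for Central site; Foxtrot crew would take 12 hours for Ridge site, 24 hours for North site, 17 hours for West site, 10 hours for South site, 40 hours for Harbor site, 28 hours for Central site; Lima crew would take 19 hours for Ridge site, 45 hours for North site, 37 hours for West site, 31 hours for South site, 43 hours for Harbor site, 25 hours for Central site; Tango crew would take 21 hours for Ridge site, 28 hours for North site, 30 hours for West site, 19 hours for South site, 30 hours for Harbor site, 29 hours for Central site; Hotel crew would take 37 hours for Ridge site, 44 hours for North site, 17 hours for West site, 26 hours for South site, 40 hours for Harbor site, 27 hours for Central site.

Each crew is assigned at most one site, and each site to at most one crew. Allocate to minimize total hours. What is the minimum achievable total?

This is a one-to-one assignment (minimum-cost bipartite matching).
Optimal: Delta crew→Ridge site (18 hours), Sierra crew→Harbor site (11 hours), Foxtrot crew→South site (10 hours), Lima crew→Central site (25 hours), Tango crew→North site (28 hours), Hotel crew→West site (17 hours) — total 18+11+10+25+28+17 = 109 hours.
Min-entry greedy (repeatedly take the single cheapest remaining cell) gives 125 hours, worse by 16.
Next-best assignment: Delta crew→South site, Sierra crew→Harbor site, Foxtrot crew→Ridge site, Lima crew→Central site, Tango crew→North site, Hotel crew→West site = 110 hours.
Checked against all permutations: 109 hours is optimal.

Minimum total: 109 hours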